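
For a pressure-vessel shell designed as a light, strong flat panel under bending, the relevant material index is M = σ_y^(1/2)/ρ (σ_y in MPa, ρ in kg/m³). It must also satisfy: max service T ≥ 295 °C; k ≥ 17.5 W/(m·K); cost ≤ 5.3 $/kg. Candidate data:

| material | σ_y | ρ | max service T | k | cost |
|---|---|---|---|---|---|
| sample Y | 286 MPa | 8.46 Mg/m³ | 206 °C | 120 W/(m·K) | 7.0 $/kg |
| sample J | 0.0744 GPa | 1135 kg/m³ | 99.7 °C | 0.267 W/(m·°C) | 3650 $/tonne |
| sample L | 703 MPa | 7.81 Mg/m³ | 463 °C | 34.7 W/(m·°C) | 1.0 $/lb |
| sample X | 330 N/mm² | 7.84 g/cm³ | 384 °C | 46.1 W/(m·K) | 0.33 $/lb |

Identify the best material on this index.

sample L

Screen on constraints: max service T ≥ 295 °C; k ≥ 17.5 W/(m·K); cost ≤ 5.3 $/kg. Survivors: sample L, sample X.
Putting every candidate on a common basis:
  sample L: σ_y = 703.0 MPa, ρ = 7810 kg/m³
  sample X: σ_y = 330.0 MPa, ρ = 7840 kg/m³
  sample L: M = 3.39×10⁻³
  sample X: M = 2.32×10⁻³
Highest index: sample L.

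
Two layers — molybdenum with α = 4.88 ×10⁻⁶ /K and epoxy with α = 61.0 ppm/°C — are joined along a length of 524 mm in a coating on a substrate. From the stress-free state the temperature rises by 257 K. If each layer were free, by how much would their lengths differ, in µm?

7560 µm

Δα = |4.88 − 61.0|×10⁻⁶/K = 56.1×10⁻⁶/K.
ΔL_mismatch = Δα·L·ΔT = 56.1×10⁻⁶ × 524.0 mm × 257.0 K = 7560 µm.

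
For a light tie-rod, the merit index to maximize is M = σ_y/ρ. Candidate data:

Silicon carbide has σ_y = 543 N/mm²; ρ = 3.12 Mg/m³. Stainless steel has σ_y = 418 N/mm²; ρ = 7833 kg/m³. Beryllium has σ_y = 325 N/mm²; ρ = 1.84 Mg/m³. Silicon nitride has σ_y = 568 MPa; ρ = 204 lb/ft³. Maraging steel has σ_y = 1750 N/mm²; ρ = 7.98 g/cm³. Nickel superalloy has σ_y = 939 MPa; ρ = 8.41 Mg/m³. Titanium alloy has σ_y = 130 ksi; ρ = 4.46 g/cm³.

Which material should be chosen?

maraging steel

Normalizing units and computing the index:
  silicon carbide: σ_y = 543.0 MPa, ρ = 3120 kg/m³
  stainless steel: σ_y = 418.0 MPa, ρ = 7833 kg/m³
  beryllium: σ_y = 325.0 MPa, ρ = 1840 kg/m³
  silicon nitride: σ_y = 568.0 MPa, ρ = 3268 kg/m³
  maraging steel: σ_y = 1750 MPa, ρ = 7980 kg/m³
  nickel superalloy: σ_y = 939.0 MPa, ρ = 8410 kg/m³
  titanium alloy: σ_y = 896.3 MPa, ρ = 4460 kg/m³
  maraging steel: M = 219 kN·m/kg
  titanium alloy: M = 201 kN·m/kg
  beryllium: M = 177 kN·m/kg
  silicon carbide: M = 174 kN·m/kg
  silicon nitride: M = 174 kN·m/kg
  nickel superalloy: M = 112 kN·m/kg
  stainless steel: M = 53.4 kN·m/kg
Highest index: maraging steel.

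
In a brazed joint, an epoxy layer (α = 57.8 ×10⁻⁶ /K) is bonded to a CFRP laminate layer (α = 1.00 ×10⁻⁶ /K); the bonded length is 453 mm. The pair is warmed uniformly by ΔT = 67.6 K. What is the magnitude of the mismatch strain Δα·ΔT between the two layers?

3.84×10⁻³

Δα = |57.8 − 1.00|×10⁻⁶/K = 56.8×10⁻⁶/K.
Mismatch strain = Δα·ΔT = 56.8×10⁻⁶ × 67.6 = 3.84×10⁻³.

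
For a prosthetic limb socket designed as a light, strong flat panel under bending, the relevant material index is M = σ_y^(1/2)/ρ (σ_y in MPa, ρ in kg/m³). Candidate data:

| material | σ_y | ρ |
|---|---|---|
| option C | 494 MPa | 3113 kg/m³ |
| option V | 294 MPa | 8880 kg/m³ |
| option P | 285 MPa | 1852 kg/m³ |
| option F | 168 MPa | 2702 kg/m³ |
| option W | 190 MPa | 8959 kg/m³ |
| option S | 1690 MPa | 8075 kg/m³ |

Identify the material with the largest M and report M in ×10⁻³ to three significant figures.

Evaluate M for each candidate:
  option P: M = 9.12×10⁻³
  option C: M = 7.14×10⁻³
  option S: M = 5.09×10⁻³
  option F: M = 4.80×10⁻³
  option V: M = 1.93×10⁻³
  option W: M = 1.54×10⁻³
Option P has the largest M.

option P, M = 9.12×10⁻³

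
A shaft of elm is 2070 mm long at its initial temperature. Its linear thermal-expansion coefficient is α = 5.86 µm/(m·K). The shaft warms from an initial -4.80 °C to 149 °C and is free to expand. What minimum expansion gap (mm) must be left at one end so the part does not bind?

1.87 mm

ΔT = 149 − (-4.80) = 153.8 K.
ΔL = α·L₀·ΔT = 5.86×10⁻⁶ × 2070 mm × 153.8 K = 1.87 mm.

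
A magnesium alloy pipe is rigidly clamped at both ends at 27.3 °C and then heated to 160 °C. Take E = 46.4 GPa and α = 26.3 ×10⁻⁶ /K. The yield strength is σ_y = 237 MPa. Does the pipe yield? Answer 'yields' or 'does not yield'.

does not yield

ΔT = 132.7 K. Constrained thermal stress σ = E·α·ΔT = 46.40×10³ MPa × 26.3×10⁻⁶ × 132.7 = 162 MPa (compressive).
Compare to σ_y = 237 MPa: σ < σ_y, so it does not yield.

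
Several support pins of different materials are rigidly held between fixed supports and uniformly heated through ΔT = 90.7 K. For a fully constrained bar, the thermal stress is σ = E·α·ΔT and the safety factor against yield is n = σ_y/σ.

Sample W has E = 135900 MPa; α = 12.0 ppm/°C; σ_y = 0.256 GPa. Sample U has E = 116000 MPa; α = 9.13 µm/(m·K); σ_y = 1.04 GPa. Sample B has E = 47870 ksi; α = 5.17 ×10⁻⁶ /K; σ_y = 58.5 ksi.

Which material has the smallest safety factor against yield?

With everything in SI (GPa, ×10⁻⁶/K, MPa):
  sample W: E = 135.9, α = 12.0, σ_y = 256.0 → σ = 148 MPa, n = 1.73
  sample U: E = 116.0, α = 9.13, σ_y = 1040 → σ = 96.1 MPa, n = 10.8
  sample B: E = 330.1, α = 5.17, σ_y = 403.3 → σ = 155 MPa, n = 2.61
Smallest n: sample W with n = 1.73.

sample W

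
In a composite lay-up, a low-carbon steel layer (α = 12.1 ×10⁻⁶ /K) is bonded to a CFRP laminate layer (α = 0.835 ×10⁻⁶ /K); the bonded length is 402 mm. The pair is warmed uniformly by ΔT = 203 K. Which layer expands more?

α(low-carbon steel) = 12.1×10⁻⁶/K vs α(CFRP laminate) = 0.835×10⁻⁶/K.
Higher α expands more for the same ΔT: low-carbon steel.

low-carbon steel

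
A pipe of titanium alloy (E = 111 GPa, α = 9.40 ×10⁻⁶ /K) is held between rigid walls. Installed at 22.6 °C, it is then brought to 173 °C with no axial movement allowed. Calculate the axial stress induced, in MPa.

157 MPa

ΔT = 150.4 K. Constrained thermal stress σ = E·α·ΔT = 111.0×10³ MPa × 9.40×10⁻⁶ × 150.4 = 157 MPa (compressive).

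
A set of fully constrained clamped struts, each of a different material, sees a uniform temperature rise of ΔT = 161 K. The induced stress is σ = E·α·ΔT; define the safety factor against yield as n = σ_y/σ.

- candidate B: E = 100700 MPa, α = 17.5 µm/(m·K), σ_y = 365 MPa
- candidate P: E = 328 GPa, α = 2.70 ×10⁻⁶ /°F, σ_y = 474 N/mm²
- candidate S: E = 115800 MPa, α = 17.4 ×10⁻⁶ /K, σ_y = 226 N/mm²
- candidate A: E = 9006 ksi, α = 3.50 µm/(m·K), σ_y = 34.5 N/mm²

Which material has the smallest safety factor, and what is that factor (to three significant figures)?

candidate S, n = 0.697

In consistent units (E in GPa, α in ×10⁻⁶/K, σ_y in MPa):
  candidate B: E = 100.7, α = 17.5, σ_y = 365.0 → σ = 284 MPa, n = 1.29
  candidate P: E = 328.0, α = 4.86, σ_y = 474.0 → σ = 257 MPa, n = 1.85
  candidate S: E = 115.8, α = 17.4, σ_y = 226.0 → σ = 324 MPa, n = 0.697
  candidate A: E = 62.09, α = 3.50, σ_y = 34.50 → σ = 35.0 MPa, n = 0.986
Candidate S has the lowest safety factor, n = 0.697.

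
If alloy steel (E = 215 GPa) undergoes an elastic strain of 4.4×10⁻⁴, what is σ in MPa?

94.6 MPa

σ = E·ε = 215000 MPa × 4.4×10⁻⁴ = 94.6 MPa.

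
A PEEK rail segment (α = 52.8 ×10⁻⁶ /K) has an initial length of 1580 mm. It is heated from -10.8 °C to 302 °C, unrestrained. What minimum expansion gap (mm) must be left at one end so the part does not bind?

26.1 mm

ΔT = 302 − (-10.8) = 312.8 K.
ΔL = α·L₀·ΔT = 52.8×10⁻⁶ × 1580 mm × 312.8 K = 26.1 mm.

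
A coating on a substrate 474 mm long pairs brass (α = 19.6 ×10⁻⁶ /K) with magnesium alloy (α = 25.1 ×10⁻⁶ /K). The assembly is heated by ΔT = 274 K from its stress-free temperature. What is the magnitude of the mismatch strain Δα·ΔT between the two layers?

1.51×10⁻³

Δα = |19.6 − 25.1|×10⁻⁶/K = 5.50×10⁻⁶/K.
Mismatch strain = Δα·ΔT = 5.50×10⁻⁶ × 274.0 = 1.51×10⁻³.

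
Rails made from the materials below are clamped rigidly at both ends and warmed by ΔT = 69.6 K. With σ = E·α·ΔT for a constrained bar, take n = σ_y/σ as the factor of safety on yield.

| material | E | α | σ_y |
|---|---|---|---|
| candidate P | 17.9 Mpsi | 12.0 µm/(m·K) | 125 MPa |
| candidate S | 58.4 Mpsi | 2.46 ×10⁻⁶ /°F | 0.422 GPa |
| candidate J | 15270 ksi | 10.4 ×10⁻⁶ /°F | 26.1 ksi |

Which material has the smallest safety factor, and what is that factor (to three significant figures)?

candidate P, n = 1.21

In consistent units (E in GPa, α in ×10⁻⁶/K, σ_y in MPa):
  candidate P: E = 123.4, α = 12.0, σ_y = 125.0 → σ = 103 MPa, n = 1.21
  candidate S: E = 402.7, α = 4.43, σ_y = 422.0 → σ = 124 MPa, n = 3.40
  candidate J: E = 105.3, α = 18.7, σ_y = 180.0 → σ = 137 MPa, n = 1.31
Candidate P has the lowest safety factor, n = 1.21.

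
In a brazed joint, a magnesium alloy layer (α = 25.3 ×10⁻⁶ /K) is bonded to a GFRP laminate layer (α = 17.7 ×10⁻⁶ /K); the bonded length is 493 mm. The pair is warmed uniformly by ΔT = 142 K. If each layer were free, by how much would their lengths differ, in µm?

Δα = |25.3 − 17.7|×10⁻⁶/K = 7.60×10⁻⁶/K.
ΔL_mismatch = Δα·L·ΔT = 7.60×10⁻⁶ × 493.0 mm × 142.0 K = 532 µm.

532 µm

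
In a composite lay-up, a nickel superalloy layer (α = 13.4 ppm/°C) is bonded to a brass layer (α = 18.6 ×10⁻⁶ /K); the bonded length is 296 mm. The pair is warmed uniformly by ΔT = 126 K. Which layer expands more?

brass

α(nickel superalloy) = 13.4×10⁻⁶/K vs α(brass) = 18.6×10⁻⁶/K.
Higher α expands more for the same ΔT: brass.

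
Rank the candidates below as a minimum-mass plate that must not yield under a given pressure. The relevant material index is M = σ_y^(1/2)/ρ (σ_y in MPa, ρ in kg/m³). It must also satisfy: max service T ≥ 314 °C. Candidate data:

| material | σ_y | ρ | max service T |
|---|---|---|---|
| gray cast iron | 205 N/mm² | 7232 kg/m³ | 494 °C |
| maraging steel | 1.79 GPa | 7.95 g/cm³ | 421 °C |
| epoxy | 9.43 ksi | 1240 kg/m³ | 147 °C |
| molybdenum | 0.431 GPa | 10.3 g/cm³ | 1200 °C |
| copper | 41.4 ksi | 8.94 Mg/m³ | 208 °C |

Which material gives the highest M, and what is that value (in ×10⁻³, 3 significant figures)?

Screen on constraints: max service T ≥ 314 °C. Survivors: gray cast iron, maraging steel, molybdenum.
After converting to SI:
  gray cast iron: σ_y = 205.0 MPa, ρ = 7232 kg/m³
  maraging steel: σ_y = 1790 MPa, ρ = 7950 kg/m³
  molybdenum: σ_y = 431.0 MPa, ρ = 10300 kg/m³
  maraging steel: M = 5.32×10⁻³
  molybdenum: M = 2.02×10⁻³
  gray cast iron: M = 1.98×10⁻³
Maraging steel ranks first.

maraging steel, M = 5.32×10⁻³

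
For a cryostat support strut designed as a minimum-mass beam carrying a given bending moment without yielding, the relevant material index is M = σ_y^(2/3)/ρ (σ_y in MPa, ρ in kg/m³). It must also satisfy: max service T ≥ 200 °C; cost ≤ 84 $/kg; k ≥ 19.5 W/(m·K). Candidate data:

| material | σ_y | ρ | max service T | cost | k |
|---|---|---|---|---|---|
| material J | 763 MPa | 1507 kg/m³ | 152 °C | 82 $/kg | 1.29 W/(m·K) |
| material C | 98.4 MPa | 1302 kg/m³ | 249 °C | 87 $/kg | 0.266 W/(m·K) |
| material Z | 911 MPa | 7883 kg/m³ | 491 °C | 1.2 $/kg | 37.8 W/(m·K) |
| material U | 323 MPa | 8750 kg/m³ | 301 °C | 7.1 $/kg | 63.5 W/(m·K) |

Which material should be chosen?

Screen on constraints: max service T ≥ 200 °C; cost ≤ 84 $/kg; k ≥ 19.5 W/(m·K). Survivors: material Z, material U.
Computing M directly (units already consistent):
  material Z: M = 11.9×10⁻³
  material U: M = 5.38×10⁻³
Material Z has the largest M.

material Z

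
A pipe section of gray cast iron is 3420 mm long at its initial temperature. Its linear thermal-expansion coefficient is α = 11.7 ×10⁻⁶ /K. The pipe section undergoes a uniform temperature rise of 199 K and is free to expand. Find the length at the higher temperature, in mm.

ΔL = α·L₀·ΔT = 11.7×10⁻⁶ × 3420 mm × 199.0 K = 7.96 mm.
L = L₀ + ΔL = 3420 + 7.96 = 3428.0 mm.

3428.0 mm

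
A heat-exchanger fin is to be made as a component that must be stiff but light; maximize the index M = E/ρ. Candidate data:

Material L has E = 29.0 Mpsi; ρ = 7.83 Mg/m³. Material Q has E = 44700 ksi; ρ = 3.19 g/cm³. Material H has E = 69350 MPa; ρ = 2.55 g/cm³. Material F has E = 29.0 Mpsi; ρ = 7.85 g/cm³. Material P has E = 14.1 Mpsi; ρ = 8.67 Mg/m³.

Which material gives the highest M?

material Q

In SI units:
  material L: E = 199.9 GPa, ρ = 7830 kg/m³
  material Q: E = 308.2 GPa, ρ = 3190 kg/m³
  material H: E = 69.35 GPa, ρ = 2550 kg/m³
  material F: E = 199.9 GPa, ρ = 7850 kg/m³
  material P: E = 97.22 GPa, ρ = 8670 kg/m³
  material Q: M = 96.6 MN·m/kg
  material H: M = 27.2 MN·m/kg
  material L: M = 25.5 MN·m/kg
  material F: M = 25.5 MN·m/kg
  material P: M = 11.2 MN·m/kg
Material Q ranks first.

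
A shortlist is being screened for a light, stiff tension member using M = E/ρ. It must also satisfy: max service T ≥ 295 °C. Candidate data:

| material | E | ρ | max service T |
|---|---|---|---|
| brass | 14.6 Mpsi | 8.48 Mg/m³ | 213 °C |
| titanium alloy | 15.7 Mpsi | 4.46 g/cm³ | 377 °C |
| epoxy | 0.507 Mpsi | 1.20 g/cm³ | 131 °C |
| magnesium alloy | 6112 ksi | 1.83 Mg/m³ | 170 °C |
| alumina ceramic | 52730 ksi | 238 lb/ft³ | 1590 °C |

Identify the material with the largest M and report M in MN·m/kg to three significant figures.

alumina ceramic, M = 95.4 MN·m/kg

Screen on constraints: max service T ≥ 295 °C. Survivors: titanium alloy, alumina ceramic.
Convert each candidate to consistent units, then evaluate M:
  titanium alloy: E = 108.2 GPa, ρ = 4460 kg/m³
  alumina ceramic: E = 363.6 GPa, ρ = 3812 kg/m³
  alumina ceramic: M = 95.4 MN·m/kg
  titanium alloy: M = 24.3 MN·m/kg
Alumina ceramic has the largest M.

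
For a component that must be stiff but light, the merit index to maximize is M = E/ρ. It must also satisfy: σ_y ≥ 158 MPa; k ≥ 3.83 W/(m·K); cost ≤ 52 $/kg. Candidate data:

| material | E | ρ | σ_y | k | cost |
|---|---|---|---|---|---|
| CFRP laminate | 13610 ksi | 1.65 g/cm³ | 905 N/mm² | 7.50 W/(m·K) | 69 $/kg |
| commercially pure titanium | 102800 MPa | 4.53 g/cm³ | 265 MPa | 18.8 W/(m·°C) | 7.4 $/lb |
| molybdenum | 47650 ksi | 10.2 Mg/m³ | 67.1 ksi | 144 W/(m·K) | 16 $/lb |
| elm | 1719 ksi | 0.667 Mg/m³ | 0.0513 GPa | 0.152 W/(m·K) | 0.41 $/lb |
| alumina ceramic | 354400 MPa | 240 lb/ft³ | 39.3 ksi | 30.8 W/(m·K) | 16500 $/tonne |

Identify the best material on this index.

Screen on constraints: σ_y ≥ 158 MPa; k ≥ 3.83 W/(m·K); cost ≤ 52 $/kg. Survivors: commercially pure titanium, molybdenum, alumina ceramic.
Convert each candidate to consistent units, then evaluate M:
  commercially pure titanium: E = 102.8 GPa, ρ = 4530 kg/m³
  molybdenum: E = 328.5 GPa, ρ = 10200 kg/m³
  alumina ceramic: E = 354.4 GPa, ρ = 3844 kg/m³
  alumina ceramic: M = 92.2 MN·m/kg
  molybdenum: M = 32.2 MN·m/kg
  commercially pure titanium: M = 22.7 MN·m/kg
Highest index: alumina ceramic.

alumina ceramic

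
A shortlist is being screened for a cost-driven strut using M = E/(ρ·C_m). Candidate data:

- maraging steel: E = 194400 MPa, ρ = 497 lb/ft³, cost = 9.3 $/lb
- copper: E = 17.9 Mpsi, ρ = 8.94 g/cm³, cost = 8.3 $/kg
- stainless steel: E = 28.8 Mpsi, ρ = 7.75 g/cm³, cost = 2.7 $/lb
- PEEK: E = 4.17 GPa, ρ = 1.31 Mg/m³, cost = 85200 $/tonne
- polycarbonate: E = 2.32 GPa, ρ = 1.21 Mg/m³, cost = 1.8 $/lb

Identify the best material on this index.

Normalizing units and computing the index:
  maraging steel: E = 194.4 GPa, ρ = 7961 kg/m³, cost = 20.50 $/kg
  copper: E = 123.4 GPa, ρ = 8940 kg/m³, cost = 8.300 $/kg
  stainless steel: E = 198.6 GPa, ρ = 7750 kg/m³, cost = 5.952 $/kg
  PEEK: E = 4.170 GPa, ρ = 1310 kg/m³, cost = 85.20 $/kg
  polycarbonate: E = 2.320 GPa, ρ = 1210 kg/m³, cost = 3.968 $/kg
  stainless steel: M = 4.30 MN·m per $
  copper: M = 1.66 MN·m per $
  maraging steel: M = 1.19 MN·m per $
  polycarbonate: M = 0.483 MN·m per $
  PEEK: M = 0.0374 MN·m per $
The maximum is for stainless steel.

stainless steel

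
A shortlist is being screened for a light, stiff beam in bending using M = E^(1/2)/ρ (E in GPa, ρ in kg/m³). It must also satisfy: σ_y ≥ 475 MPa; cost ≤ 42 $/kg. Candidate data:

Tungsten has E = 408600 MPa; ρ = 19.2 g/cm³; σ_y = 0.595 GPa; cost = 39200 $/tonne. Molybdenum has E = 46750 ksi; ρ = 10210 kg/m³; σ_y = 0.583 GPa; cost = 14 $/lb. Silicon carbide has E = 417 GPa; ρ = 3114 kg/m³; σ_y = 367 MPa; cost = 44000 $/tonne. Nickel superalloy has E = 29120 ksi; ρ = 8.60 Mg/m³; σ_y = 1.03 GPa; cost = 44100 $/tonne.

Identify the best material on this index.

Screen on constraints: σ_y ≥ 475 MPa; cost ≤ 42 $/kg. Survivors: tungsten, molybdenum.
After converting to SI:
  tungsten: E = 408.6 GPa, ρ = 19200 kg/m³
  molybdenum: E = 322.3 GPa, ρ = 10210 kg/m³
  molybdenum: M = 1.76×10⁻³
  tungsten: M = 1.05×10⁻³
Molybdenum ranks first.

molybdenum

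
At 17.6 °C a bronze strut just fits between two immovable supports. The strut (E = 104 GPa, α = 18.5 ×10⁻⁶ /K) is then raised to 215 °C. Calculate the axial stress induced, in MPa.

ΔT = 197.4 K. Constrained thermal stress σ = E·α·ΔT = 104.0×10³ MPa × 18.5×10⁻⁶ × 197.4 = 380 MPa (compressive).

380 MPa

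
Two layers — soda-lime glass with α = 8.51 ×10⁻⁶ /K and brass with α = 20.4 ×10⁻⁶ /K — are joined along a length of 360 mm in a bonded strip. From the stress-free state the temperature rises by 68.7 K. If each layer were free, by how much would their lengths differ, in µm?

294 µm

Δα = |8.51 − 20.4|×10⁻⁶/K = 11.9×10⁻⁶/K.
ΔL_mismatch = Δα·L·ΔT = 11.9×10⁻⁶ × 360.0 mm × 68.7 K = 294 µm.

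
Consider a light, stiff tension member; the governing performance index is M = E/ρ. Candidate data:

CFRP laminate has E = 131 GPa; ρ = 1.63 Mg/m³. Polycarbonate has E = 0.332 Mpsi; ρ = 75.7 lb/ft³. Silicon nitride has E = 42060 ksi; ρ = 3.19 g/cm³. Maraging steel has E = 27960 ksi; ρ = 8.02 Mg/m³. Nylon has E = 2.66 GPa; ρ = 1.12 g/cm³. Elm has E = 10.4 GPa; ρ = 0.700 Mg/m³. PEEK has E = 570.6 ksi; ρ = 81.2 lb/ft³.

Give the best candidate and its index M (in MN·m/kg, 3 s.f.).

silicon nitride, M = 90.9 MN·m/kg

Convert each candidate to consistent units, then evaluate M:
  CFRP laminate: E = 131.0 GPa, ρ = 1630 kg/m³
  polycarbonate: E = 2.289 GPa, ρ = 1213 kg/m³
  silicon nitride: E = 290.0 GPa, ρ = 3190 kg/m³
  maraging steel: E = 192.8 GPa, ρ = 8020 kg/m³
  nylon: E = 2.660 GPa, ρ = 1120 kg/m³
  elm: E = 10.40 GPa, ρ = 700.0 kg/m³
  PEEK: E = 3.934 GPa, ρ = 1301 kg/m³
  silicon nitride: M = 90.9 MN·m/kg
  CFRP laminate: M = 80.4 MN·m/kg
  maraging steel: M = 24.0 MN·m/kg
  elm: M = 14.9 MN·m/kg
  PEEK: M = 3.02 MN·m/kg
  nylon: M = 2.38 MN·m/kg
  polycarbonate: M = 1.89 MN·m/kg
Silicon nitride ranks first.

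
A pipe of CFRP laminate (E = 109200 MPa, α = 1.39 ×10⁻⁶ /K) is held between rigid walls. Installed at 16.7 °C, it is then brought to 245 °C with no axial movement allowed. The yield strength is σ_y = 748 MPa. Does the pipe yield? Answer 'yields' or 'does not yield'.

E = 109200 MPa = 109.2 GPa.
ΔT = 228.3 K. Constrained thermal stress σ = E·α·ΔT = 109.2×10³ MPa × 1.39×10⁻⁶ × 228.3 = 34.7 MPa (compressive).
Compare to σ_y = 748 MPa: σ < σ_y, so it does not yield.

does not yield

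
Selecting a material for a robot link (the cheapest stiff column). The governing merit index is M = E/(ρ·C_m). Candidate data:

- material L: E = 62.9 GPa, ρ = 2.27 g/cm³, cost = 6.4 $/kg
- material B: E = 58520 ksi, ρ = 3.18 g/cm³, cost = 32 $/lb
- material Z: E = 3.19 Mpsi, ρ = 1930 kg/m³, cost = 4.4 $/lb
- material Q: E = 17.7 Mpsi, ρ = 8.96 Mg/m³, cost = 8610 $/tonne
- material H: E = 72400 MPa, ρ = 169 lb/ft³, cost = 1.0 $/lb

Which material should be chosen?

material H

Putting every candidate on a common basis:
  material L: E = 62.90 GPa, ρ = 2270 kg/m³, cost = 6.400 $/kg
  material B: E = 403.5 GPa, ρ = 3180 kg/m³, cost = 70.55 $/kg
  material Z: E = 21.99 GPa, ρ = 1930 kg/m³, cost = 9.700 $/kg
  material Q: E = 122.0 GPa, ρ = 8960 kg/m³, cost = 8.610 $/kg
  material H: E = 72.40 GPa, ρ = 2707 kg/m³, cost = 2.205 $/kg
  material H: M = 12.1 MN·m per $
  material L: M = 4.33 MN·m per $
  material B: M = 1.80 MN·m per $
  material Q: M = 1.58 MN·m per $
  material Z: M = 1.17 MN·m per $
Highest index: material H.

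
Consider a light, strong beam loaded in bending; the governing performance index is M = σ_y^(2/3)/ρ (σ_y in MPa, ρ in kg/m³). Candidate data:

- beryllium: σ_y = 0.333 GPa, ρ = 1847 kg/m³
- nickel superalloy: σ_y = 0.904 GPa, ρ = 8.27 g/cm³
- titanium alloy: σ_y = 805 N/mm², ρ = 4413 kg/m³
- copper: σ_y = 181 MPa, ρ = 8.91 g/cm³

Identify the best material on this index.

beryllium

Putting every candidate on a common basis:
  beryllium: σ_y = 333.0 MPa, ρ = 1847 kg/m³
  nickel superalloy: σ_y = 904.0 MPa, ρ = 8270 kg/m³
  titanium alloy: σ_y = 805.0 MPa, ρ = 4413 kg/m³
  copper: σ_y = 181.0 MPa, ρ = 8910 kg/m³
  beryllium: M = 26.0×10⁻³
  titanium alloy: M = 19.6×10⁻³
  nickel superalloy: M = 11.3×10⁻³
  copper: M = 3.59×10⁻³
Highest index: beryllium.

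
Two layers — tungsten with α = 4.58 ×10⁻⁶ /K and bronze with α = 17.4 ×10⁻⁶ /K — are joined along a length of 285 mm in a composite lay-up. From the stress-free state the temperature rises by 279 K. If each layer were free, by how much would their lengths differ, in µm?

1020 µm

Δα = |4.58 − 17.4|×10⁻⁶/K = 12.8×10⁻⁶/K.
ΔL_mismatch = Δα·L·ΔT = 12.8×10⁻⁶ × 285.0 mm × 279.0 K = 1020 µm.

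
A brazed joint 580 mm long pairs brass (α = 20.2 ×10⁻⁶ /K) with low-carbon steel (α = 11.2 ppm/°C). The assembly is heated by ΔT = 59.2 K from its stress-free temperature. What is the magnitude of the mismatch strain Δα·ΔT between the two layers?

Δα = |20.2 − 11.2|×10⁻⁶/K = 9.00×10⁻⁶/K.
Mismatch strain = Δα·ΔT = 9.00×10⁻⁶ × 59.2 = 5.33×10⁻⁴.

5.33×10⁻⁴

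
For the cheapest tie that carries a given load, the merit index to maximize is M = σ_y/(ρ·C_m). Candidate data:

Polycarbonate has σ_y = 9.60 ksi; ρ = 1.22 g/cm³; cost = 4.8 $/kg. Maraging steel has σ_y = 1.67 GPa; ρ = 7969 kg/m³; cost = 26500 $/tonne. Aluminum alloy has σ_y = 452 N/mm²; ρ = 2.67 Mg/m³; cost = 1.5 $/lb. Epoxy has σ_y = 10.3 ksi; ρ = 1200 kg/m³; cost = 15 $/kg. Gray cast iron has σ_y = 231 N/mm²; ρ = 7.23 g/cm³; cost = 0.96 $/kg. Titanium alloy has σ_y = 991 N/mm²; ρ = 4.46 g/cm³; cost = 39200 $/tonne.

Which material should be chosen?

In SI units:
  polycarbonate: σ_y = 66.19 MPa, ρ = 1220 kg/m³, cost = 4.800 $/kg
  maraging steel: σ_y = 1670 MPa, ρ = 7969 kg/m³, cost = 26.50 $/kg
  aluminum alloy: σ_y = 452.0 MPa, ρ = 2670 kg/m³, cost = 3.307 $/kg
  epoxy: σ_y = 71.02 MPa, ρ = 1200 kg/m³, cost = 15.00 $/kg
  gray cast iron: σ_y = 231.0 MPa, ρ = 7230 kg/m³, cost = 0.9600 $/kg
  titanium alloy: σ_y = 991.0 MPa, ρ = 4460 kg/m³, cost = 39.20 $/kg
  aluminum alloy: M = 51.2 kN·m per $
  gray cast iron: M = 33.3 kN·m per $
  polycarbonate: M = 11.3 kN·m per $
  maraging steel: M = 7.91 kN·m per $
  titanium alloy: M = 5.67 kN·m per $
  epoxy: M = 3.95 kN·m per $
Aluminum alloy has the largest M.

aluminum alloy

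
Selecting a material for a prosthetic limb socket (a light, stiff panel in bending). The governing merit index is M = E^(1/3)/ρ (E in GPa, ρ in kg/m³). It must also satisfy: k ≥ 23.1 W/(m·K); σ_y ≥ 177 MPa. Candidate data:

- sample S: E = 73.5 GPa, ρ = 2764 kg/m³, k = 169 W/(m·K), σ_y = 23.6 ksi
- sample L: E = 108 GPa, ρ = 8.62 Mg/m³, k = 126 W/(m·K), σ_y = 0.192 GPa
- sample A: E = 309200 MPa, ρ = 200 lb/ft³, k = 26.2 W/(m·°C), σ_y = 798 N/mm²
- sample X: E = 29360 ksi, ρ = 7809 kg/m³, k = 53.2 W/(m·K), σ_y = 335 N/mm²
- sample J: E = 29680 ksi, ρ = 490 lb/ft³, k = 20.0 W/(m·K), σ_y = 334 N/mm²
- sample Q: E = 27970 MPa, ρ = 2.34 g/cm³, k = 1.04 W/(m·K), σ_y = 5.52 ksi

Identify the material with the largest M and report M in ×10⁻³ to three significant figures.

Screen on constraints: k ≥ 23.1 W/(m·K); σ_y ≥ 177 MPa. Survivors: sample L, sample A, sample X.
Normalizing units and computing the index:
  sample L: E = 108.0 GPa, ρ = 8620 kg/m³
  sample A: E = 309.2 GPa, ρ = 3204 kg/m³
  sample X: E = 202.4 GPa, ρ = 7809 kg/m³
  sample A: M = 2.11×10⁻³
  sample X: M = 0.752×10⁻³
  sample L: M = 0.552×10⁻³
The maximum is for sample A.

sample A, M = 2.11×10⁻³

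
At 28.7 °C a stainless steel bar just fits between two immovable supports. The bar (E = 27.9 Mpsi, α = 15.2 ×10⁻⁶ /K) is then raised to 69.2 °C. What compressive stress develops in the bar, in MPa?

118 MPa

E = 27.9 Mpsi = 192.4 GPa.
ΔT = 40.50 K. Constrained thermal stress σ = E·α·ΔT = 192.4×10³ MPa × 15.2×10⁻⁶ × 40.50 = 118 MPa (compressive).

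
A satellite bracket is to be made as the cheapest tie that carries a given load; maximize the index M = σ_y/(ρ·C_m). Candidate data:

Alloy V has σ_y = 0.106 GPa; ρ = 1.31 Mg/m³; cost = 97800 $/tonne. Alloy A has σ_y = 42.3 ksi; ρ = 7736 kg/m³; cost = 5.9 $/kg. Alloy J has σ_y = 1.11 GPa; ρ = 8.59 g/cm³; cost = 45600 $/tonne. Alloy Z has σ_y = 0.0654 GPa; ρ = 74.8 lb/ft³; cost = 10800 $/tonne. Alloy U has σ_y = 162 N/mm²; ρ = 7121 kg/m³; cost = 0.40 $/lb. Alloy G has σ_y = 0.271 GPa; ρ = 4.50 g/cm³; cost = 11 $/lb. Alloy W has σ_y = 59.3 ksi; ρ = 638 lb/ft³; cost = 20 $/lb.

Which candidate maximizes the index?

alloy U

Putting every candidate on a common basis:
  alloy V: σ_y = 106.0 MPa, ρ = 1310 kg/m³, cost = 97.80 $/kg
  alloy A: σ_y = 291.6 MPa, ρ = 7736 kg/m³, cost = 5.900 $/kg
  alloy J: σ_y = 1110 MPa, ρ = 8590 kg/m³, cost = 45.60 $/kg
  alloy Z: σ_y = 65.40 MPa, ρ = 1198 kg/m³, cost = 10.80 $/kg
  alloy U: σ_y = 162.0 MPa, ρ = 7121 kg/m³, cost = 0.8818 $/kg
  alloy G: σ_y = 271.0 MPa, ρ = 4500 kg/m³, cost = 24.25 $/kg
  alloy W: σ_y = 408.9 MPa, ρ = 10220 kg/m³, cost = 44.09 $/kg
  alloy U: M = 25.8 kN·m per $
  alloy A: M = 6.39 kN·m per $
  alloy Z: M = 5.05 kN·m per $
  alloy J: M = 2.83 kN·m per $
  alloy G: M = 2.48 kN·m per $
  alloy W: M = 0.907 kN·m per $
  alloy V: M = 0.827 kN·m per $
The maximum is for alloy U.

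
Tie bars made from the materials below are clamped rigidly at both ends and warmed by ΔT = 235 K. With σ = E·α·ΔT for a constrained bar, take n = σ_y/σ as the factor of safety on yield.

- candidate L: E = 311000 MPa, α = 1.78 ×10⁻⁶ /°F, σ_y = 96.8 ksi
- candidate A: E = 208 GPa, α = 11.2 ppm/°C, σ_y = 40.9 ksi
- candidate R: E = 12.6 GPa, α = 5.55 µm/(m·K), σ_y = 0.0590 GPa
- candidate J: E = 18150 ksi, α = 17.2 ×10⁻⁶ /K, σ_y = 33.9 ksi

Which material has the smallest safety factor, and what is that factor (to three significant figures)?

Per material, after unit conversion:
  candidate L: E = 311.0, α = 3.20, σ_y = 667.4 → σ = 234 MPa, n = 2.85
  candidate A: E = 208.0, α = 11.2, σ_y = 282.0 → σ = 547 MPa, n = 0.515
  candidate R: E = 12.60, α = 5.55, σ_y = 59.00 → σ = 16.4 MPa, n = 3.59
  candidate J: E = 125.1, α = 17.2, σ_y = 233.7 → σ = 506 MPa, n = 0.462
Candidate J has the lowest safety factor, n = 0.462.

candidate J, n = 0.462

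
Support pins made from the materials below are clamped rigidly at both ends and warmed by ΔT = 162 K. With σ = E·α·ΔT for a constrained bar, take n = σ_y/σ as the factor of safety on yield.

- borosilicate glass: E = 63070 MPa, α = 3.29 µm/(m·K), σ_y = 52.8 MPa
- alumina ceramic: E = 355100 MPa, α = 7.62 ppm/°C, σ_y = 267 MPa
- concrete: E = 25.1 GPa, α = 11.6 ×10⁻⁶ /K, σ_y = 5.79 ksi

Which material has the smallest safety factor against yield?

alumina ceramic

In consistent units (E in GPa, α in ×10⁻⁶/K, σ_y in MPa):
  borosilicate glass: E = 63.07, α = 3.29, σ_y = 52.80 → σ = 33.6 MPa, n = 1.57
  alumina ceramic: E = 355.1, α = 7.62, σ_y = 267.0 → σ = 438 MPa, n = 0.609
  concrete: E = 25.10, α = 11.6, σ_y = 39.92 → σ = 47.2 MPa, n = 0.846
Smallest n: alumina ceramic with n = 0.609.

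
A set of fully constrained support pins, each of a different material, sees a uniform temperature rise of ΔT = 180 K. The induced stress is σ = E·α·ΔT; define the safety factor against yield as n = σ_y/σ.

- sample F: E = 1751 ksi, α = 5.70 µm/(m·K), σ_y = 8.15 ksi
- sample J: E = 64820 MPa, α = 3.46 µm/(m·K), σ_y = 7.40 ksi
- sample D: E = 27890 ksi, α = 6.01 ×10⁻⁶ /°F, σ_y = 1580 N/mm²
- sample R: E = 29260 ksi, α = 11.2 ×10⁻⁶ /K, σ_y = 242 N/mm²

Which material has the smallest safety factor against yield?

Converting E to GPa, α to ×10⁻⁶/K, σ_y to MPa, then σ and n for each:
  sample F: E = 12.07, α = 5.70, σ_y = 56.19 → σ = 12.4 MPa, n = 4.54
  sample J: E = 64.82, α = 3.46, σ_y = 51.02 → σ = 40.4 MPa, n = 1.26
  sample D: E = 192.3, α = 10.8, σ_y = 1580 → σ = 374 MPa, n = 4.22
  sample R: E = 201.7, α = 11.2, σ_y = 242.0 → σ = 407 MPa, n = 0.595
The minimum is sample R at n = 0.595.

sample R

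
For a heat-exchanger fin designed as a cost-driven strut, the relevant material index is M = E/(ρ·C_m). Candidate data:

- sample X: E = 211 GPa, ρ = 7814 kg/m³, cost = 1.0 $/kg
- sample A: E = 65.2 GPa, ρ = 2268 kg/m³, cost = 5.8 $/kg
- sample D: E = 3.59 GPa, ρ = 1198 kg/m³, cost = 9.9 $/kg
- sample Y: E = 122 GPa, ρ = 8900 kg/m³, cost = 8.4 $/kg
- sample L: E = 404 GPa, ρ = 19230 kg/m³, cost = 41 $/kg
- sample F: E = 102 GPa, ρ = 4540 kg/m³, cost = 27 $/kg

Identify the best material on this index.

Evaluate M for each candidate:
  sample X: M = 27.0 MN·m per $
  sample A: M = 4.96 MN·m per $
  sample Y: M = 1.63 MN·m per $
  sample F: M = 0.832 MN·m per $
  sample L: M = 0.512 MN·m per $
  sample D: M = 0.303 MN·m per $
Sample X ranks first.

sample X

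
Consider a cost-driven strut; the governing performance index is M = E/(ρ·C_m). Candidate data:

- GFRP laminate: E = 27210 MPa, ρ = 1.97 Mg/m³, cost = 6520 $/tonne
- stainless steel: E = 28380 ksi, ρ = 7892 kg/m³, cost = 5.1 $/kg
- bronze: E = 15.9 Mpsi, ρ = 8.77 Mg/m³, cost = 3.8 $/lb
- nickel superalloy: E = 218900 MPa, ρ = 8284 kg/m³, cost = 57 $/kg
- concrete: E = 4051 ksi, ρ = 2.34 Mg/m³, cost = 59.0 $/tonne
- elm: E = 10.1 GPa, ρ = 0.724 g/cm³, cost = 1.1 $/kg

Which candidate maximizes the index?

concrete

Convert each candidate to consistent units, then evaluate M:
  GFRP laminate: E = 27.21 GPa, ρ = 1970 kg/m³, cost = 6.520 $/kg
  stainless steel: E = 195.7 GPa, ρ = 7892 kg/m³, cost = 5.100 $/kg
  bronze: E = 109.6 GPa, ρ = 8770 kg/m³, cost = 8.377 $/kg
  nickel superalloy: E = 218.9 GPa, ρ = 8284 kg/m³, cost = 57.00 $/kg
  concrete: E = 27.93 GPa, ρ = 2340 kg/m³, cost = 0.05900 $/kg
  elm: E = 10.10 GPa, ρ = 724.0 kg/m³, cost = 1.100 $/kg
  concrete: M = 202 MN·m per $
  elm: M = 12.7 MN·m per $
  stainless steel: M = 4.86 MN·m per $
  GFRP laminate: M = 2.12 MN·m per $
  bronze: M = 1.49 MN·m per $
  nickel superalloy: M = 0.464 MN·m per $
The maximum is for concrete.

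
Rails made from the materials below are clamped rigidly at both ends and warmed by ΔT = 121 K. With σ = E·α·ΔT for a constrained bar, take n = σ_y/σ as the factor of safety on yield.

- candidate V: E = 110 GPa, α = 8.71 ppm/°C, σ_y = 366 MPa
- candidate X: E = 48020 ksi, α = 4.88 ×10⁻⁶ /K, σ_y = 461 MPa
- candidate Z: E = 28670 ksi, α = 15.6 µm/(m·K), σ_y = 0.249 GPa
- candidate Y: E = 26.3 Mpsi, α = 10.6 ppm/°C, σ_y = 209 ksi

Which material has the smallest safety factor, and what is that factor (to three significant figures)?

candidate Z, n = 0.667

Per material, after unit conversion:
  candidate V: E = 110.0, α = 8.71, σ_y = 366.0 → σ = 116 MPa, n = 3.16
  candidate X: E = 331.1, α = 4.88, σ_y = 461.0 → σ = 195 MPa, n = 2.36
  candidate Z: E = 197.7, α = 15.6, σ_y = 249.0 → σ = 373 MPa, n = 0.667
  candidate Y: E = 181.3, α = 10.6, σ_y = 1441 → σ = 233 MPa, n = 6.20
Smallest n: candidate Z with n = 0.667.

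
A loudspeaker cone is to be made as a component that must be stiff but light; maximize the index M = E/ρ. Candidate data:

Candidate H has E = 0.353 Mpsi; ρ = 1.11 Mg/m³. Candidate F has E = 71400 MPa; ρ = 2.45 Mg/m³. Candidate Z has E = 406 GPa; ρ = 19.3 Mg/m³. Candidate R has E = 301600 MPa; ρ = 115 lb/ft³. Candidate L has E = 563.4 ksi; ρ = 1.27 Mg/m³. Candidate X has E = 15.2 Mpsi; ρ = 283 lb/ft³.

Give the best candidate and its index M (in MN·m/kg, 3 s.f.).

candidate R, M = 164 MN·m/kg

After converting to SI:
  candidate H: E = 2.434 GPa, ρ = 1110 kg/m³
  candidate F: E = 71.40 GPa, ρ = 2450 kg/m³
  candidate Z: E = 406.0 GPa, ρ = 19300 kg/m³
  candidate R: E = 301.6 GPa, ρ = 1842 kg/m³
  candidate L: E = 3.885 GPa, ρ = 1270 kg/m³
  candidate X: E = 104.8 GPa, ρ = 4533 kg/m³
  candidate R: M = 164 MN·m/kg
  candidate F: M = 29.1 MN·m/kg
  candidate X: M = 23.1 MN·m/kg
  candidate Z: M = 21.0 MN·m/kg
  candidate L: M = 3.06 MN·m/kg
  candidate H: M = 2.19 MN·m/kg
Candidate R has the largest M.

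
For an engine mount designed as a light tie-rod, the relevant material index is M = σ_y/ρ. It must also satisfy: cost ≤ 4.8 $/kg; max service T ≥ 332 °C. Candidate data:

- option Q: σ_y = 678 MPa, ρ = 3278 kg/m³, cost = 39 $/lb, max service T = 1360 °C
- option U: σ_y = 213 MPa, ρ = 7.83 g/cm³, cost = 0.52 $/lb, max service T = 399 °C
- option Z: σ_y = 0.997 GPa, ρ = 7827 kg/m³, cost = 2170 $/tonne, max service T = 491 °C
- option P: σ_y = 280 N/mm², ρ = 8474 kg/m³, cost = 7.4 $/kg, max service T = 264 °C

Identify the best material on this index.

Screen on constraints: cost ≤ 4.8 $/kg; max service T ≥ 332 °C. Survivors: option U, option Z.
In SI units:
  option U: σ_y = 213.0 MPa, ρ = 7830 kg/m³
  option Z: σ_y = 997.0 MPa, ρ = 7827 kg/m³
  option Z: M = 127 kN·m/kg
  option U: M = 27.2 kN·m/kg
Option Z has the largest M.

option Z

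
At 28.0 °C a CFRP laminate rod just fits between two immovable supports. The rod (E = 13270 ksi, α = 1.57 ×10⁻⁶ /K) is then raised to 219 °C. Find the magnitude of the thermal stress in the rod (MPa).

27.4 MPa

E = 13270 ksi = 91.49 GPa.
ΔT = 191.0 K. Constrained thermal stress σ = E·α·ΔT = 91.49×10³ MPa × 1.57×10⁻⁶ × 191.0 = 27.4 MPa (compressive).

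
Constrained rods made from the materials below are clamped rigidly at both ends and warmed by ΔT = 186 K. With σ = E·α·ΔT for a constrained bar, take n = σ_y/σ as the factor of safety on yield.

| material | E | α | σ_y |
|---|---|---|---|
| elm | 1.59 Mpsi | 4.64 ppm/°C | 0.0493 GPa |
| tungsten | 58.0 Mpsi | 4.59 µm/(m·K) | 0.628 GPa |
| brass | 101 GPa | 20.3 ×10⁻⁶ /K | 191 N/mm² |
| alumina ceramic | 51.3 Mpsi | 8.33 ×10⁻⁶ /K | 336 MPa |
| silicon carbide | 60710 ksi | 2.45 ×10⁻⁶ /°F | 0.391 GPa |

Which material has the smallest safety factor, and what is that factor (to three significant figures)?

Per material, after unit conversion:
  elm: E = 10.96, α = 4.64, σ_y = 49.30 → σ = 9.46 MPa, n = 5.21
  tungsten: E = 399.9, α = 4.59, σ_y = 628.0 → σ = 341 MPa, n = 1.84
  brass: E = 101.0, α = 20.3, σ_y = 191.0 → σ = 381 MPa, n = 0.501
  alumina ceramic: E = 353.7, α = 8.33, σ_y = 336.0 → σ = 548 MPa, n = 0.613
  silicon carbide: E = 418.6, α = 4.41, σ_y = 391.0 → σ = 343 MPa, n = 1.14
Brass has the lowest safety factor, n = 0.501.

brass, n = 0.501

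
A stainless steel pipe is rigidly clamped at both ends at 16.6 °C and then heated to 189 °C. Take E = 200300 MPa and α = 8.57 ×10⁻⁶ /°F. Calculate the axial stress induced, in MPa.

533 MPa

E = 200300 MPa = 200.3 GPa.
α = 8.57×10⁻⁶/°F × 9/5 = 15.4×10⁻⁶/K.
ΔT = 172.4 K. Constrained thermal stress σ = E·α·ΔT = 200.3×10³ MPa × 15.4×10⁻⁶ × 172.4 = 533 MPa (compressive).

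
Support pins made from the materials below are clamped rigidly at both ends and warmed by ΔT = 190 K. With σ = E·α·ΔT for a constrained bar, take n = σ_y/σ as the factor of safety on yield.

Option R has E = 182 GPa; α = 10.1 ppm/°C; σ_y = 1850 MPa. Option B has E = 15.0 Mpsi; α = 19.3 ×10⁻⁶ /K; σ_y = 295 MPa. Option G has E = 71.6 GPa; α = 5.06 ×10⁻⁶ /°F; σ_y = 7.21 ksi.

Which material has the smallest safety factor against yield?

Per material, after unit conversion:
  option R: E = 182.0, α = 10.1, σ_y = 1850 → σ = 349 MPa, n = 5.30
  option B: E = 103.4, α = 19.3, σ_y = 295.0 → σ = 379 MPa, n = 0.778
  option G: E = 71.60, α = 9.11, σ_y = 49.71 → σ = 124 MPa, n = 0.401
The minimum is option G at n = 0.401.

option G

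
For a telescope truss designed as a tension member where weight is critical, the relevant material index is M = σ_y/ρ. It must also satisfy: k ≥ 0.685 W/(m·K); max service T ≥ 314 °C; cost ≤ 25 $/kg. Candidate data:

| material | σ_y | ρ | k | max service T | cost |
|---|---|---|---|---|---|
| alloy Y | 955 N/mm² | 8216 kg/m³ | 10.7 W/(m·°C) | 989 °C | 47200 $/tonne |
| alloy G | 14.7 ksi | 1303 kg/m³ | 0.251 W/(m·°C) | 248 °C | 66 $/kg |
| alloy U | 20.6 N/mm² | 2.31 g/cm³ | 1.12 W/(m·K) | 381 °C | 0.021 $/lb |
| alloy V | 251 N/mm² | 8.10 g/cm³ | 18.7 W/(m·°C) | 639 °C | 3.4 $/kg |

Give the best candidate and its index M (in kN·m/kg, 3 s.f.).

Screen on constraints: k ≥ 0.685 W/(m·K); max service T ≥ 314 °C; cost ≤ 25 $/kg. Survivors: alloy U, alloy V.
In SI units:
  alloy U: σ_y = 20.60 MPa, ρ = 2310 kg/m³
  alloy V: σ_y = 251.0 MPa, ρ = 8100 kg/m³
  alloy V: M = 31.0 kN·m/kg
  alloy U: M = 8.92 kN·m/kg
The maximum is for alloy V.

alloy V, M = 31.0 kN·m/kg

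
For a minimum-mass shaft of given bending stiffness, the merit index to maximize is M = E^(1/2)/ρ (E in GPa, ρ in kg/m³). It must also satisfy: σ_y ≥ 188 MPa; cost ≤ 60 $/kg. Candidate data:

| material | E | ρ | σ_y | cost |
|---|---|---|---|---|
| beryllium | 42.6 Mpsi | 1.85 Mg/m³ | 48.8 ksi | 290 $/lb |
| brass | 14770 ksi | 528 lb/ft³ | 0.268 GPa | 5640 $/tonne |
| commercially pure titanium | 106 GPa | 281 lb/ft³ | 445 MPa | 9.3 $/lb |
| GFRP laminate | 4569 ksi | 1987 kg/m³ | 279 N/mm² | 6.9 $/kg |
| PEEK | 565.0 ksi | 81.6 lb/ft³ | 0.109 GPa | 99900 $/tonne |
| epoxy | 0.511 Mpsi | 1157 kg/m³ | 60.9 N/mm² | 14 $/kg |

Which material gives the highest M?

GFRP laminate

Screen on constraints: σ_y ≥ 188 MPa; cost ≤ 60 $/kg. Survivors: brass, commercially pure titanium, GFRP laminate.
After converting to SI:
  brass: E = 101.8 GPa, ρ = 8458 kg/m³
  commercially pure titanium: E = 106.0 GPa, ρ = 4501 kg/m³
  GFRP laminate: E = 31.50 GPa, ρ = 1987 kg/m³
  GFRP laminate: M = 2.82×10⁻³
  commercially pure titanium: M = 2.29×10⁻³
  brass: M = 1.19×10⁻³
GFRP laminate ranks first.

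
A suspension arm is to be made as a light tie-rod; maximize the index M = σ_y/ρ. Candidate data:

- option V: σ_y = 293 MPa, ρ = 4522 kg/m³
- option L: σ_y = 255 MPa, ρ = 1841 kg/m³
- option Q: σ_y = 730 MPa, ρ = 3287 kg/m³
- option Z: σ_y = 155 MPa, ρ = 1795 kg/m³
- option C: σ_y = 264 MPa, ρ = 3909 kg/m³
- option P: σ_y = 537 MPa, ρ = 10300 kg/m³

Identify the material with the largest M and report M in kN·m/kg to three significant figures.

Computing M directly (units already consistent):
  option Q: M = 222 kN·m/kg
  option L: M = 139 kN·m/kg
  option Z: M = 86.4 kN·m/kg
  option C: M = 67.5 kN·m/kg
  option V: M = 64.8 kN·m/kg
  option P: M = 52.1 kN·m/kg
Highest index: option Q.

option Q, M = 222 kN·m/kg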